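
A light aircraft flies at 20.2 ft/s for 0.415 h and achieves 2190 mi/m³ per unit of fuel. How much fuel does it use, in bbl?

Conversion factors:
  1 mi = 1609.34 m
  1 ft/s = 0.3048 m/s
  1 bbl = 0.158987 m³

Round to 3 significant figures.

0.0164 bbl

20.2 ft/s → 6.15696 m/s
0.415 h → 1494 s
d = v × t = 6.15696 × 1494 = 9198.5 m
2190 mi/m³ → 3.52445×10⁶ m/m³
V = d / (distance per unit fuel) = 9198.5 / 3.52445×10⁶ = 0.00260991 m³
In bbl: 0.00260991 / 0.158987 = 0.0164159 bbl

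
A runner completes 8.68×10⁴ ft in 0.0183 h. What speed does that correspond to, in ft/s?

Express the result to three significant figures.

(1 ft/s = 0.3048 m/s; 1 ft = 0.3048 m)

1320 ft/s

8.68×10⁴ ft × 0.3048 → 26456.6 m
0.0183 h × 3600 → 65.88 s
v = d / t = 26456.6 m / 65.88 s = 401.588 m/s
401.588 m/s ÷ (0.3048 m/s/ft/s) = 1317.55 ft/s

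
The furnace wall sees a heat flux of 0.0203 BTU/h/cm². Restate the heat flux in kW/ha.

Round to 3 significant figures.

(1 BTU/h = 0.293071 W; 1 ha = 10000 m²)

0.0203 BTU/h/cm² × 0.293071 W/BTU/h ÷ 0.0001 m²/cm² = 59.4934 W/m²
59.4934 W/m² ÷ 1000 W/kW × 10000 m²/ha = 594.934 kW/ha

595 kW/ha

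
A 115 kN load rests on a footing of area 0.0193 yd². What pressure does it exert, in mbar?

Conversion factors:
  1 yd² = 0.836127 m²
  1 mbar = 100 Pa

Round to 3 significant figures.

115 kN × 1000 → 115000 N
0.0193 yd² × 0.836127 → 0.0161373 m²
P = F / A = 115000 N / 0.0161373 m² = 7.12635×10⁶ Pa
7.12635×10⁶ Pa ÷ (100 Pa/mbar) = 71263.5 mbar

7.13×10⁴ mbar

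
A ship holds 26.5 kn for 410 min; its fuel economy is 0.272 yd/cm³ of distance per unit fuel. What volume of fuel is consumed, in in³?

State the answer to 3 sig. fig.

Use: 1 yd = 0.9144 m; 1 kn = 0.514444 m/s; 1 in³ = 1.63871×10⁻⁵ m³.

8.23×10⁴ in³

26.5 kn → 13.6328 m/s
410 min → 24600 s
d = v × t = 13.6328 × 24600 = 335367 m
0.272 yd/cm³ → 248717 m/m³
V = d / (distance per unit fuel) = 335367 / 248717 = 1.34839 m³
In in³: 1.34839 / 1.63871×10⁻⁵ = 82283.6 in³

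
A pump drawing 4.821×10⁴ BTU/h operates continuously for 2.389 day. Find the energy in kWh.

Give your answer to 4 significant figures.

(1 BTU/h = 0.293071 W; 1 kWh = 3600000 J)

810.1 kWh

4.821×10⁴ BTU/h × 0.293071 = 14129 W
2.389 day × 86400 = 206410 s
E = P × t = 14129 W × 206410 s = 2.91637×10⁹ J
2.91637×10⁹ J ÷ (3600000 J/kWh) = 810.103 kWh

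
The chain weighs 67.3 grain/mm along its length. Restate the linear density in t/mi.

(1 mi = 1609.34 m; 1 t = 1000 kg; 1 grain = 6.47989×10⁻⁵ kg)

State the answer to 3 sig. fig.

7.02 t/mi

67.3 grain/mm × 6.47989×10⁻⁵ kg/grain ÷ 0.001 m/mm = 4.36097 kg/m
4.36097 kg/m ÷ 1000 kg/t × 1609.34 m/mi = 7.01828 t/mi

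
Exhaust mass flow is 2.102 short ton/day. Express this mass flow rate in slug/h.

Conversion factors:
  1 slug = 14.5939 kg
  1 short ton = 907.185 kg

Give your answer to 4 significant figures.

5.444 slug/h

2.102 short ton/day × 907.185 kg/short ton ÷ 86400 s/day = 0.0220706 kg/s
0.0220706 kg/s ÷ 14.5939 kg/slug × 3600 s/h = 5.44434 slug/h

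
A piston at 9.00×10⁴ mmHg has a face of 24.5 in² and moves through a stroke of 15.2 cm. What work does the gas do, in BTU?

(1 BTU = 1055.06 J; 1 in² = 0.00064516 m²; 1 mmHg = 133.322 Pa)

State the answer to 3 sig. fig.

27.3 BTU

9.00×10⁴ mmHg → 1.1999×10⁷ Pa
24.5 in² → 0.0158064 m²
F = P × A = 1.1999×10⁷ × 0.0158064 = 189661 N
15.2 cm → 0.152 m
W = F × d = 189661 × 0.152 = 28828.5 J
In BTU: 28828.5 / 1055.06 = 27.324 BTU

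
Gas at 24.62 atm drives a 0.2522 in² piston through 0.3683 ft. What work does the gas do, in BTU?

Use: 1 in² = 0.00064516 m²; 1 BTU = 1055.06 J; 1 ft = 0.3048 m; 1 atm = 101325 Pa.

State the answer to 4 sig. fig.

0.04319 BTU

24.62 atm → 2.49462×10⁶ Pa
0.2522 in² → 1.62709×10⁻⁴ m²
F = P × A = 2.49462×10⁶ × 1.62709×10⁻⁴ = 405.897 N
0.3683 ft → 0.112258 m
W = F × d = 405.897 × 0.112258 = 45.5652 J
In BTU: 45.5652 / 1055.06 = 0.0431873 BTU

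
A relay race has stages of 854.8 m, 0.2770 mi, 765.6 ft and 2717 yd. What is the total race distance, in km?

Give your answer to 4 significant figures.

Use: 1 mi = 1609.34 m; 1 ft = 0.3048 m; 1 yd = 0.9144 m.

4.018 km

854.8 m (already m)
0.2770 mi × 1609.34 → 445.787 m
765.6 ft × 0.3048 → 233.355 m
2717 yd × 0.9144 → 2484.42 m
Total: 854.8 + 445.787 + 233.355 + 2484.42 = 4018.36 m
In km: 4018.36 / 1000 = 4.01836 km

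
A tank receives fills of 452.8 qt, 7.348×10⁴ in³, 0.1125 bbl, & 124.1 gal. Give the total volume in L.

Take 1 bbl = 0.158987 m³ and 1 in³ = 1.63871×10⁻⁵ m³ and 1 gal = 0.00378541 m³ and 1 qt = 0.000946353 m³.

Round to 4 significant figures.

2120 L

452.8 qt × 0.000946353 = 0.428509 m³
7.348×10⁴ in³ × 1.63871×10⁻⁵ = 1.20412 m³
0.1125 bbl × 0.158987 = 0.017886 m³
124.1 gal × 0.00378541 = 0.469769 m³
Combined: 0.428509 + 1.20412 + 0.017886 + 0.469769 = 2.12028 m³
In L: 2.12028 / 0.001 = 2120.28 L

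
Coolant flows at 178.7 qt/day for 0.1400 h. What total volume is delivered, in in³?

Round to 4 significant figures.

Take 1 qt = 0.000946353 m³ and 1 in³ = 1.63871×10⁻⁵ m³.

60.20 in³

178.7 qt/day → 1.95733×10⁻⁶ m³/s
0.1400 h → 504 s
V = Q × t = 1.95733×10⁻⁶ × 504 = 9.86494×10⁻⁴ m³
In in³: 9.86494×10⁻⁴ / 1.63871×10⁻⁵ = 60.1994 in³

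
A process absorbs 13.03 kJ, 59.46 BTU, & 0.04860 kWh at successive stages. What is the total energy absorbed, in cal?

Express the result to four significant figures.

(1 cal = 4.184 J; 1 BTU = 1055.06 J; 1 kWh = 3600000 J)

5.992×10⁴ cal

13.03 kJ × 1000 → 13030 J
59.46 BTU × 1055.06 → 62733.9 J
0.04860 kWh × 3600000 → 174960 J
Total: 13030 + 62733.9 + 174960 = 250724 J
In cal: 250724 / 4.184 = 59924.5 cal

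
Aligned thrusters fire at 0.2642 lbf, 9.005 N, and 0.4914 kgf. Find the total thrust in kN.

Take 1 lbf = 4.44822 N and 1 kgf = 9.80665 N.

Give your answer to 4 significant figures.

0.01500 kN

0.2642 lbf × 4.44822 = 1.17522 N
9.005 N (already N)
0.4914 kgf × 9.80665 = 4.81899 N
Sum: 1.17522 + 9.005 + 4.81899 = 14.9992 N
In kN: 14.9992 / 1000 = 0.0149992 kN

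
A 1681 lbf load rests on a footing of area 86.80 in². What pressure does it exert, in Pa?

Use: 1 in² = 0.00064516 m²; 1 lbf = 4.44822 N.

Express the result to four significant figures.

1681 lbf × 4.44822 = 7477.46 N
86.80 in² × 0.00064516 = 0.0559999 m²
P = F / A = 7477.46 N / 0.0559999 m² = 133526 Pa

1.335×10⁵ Pa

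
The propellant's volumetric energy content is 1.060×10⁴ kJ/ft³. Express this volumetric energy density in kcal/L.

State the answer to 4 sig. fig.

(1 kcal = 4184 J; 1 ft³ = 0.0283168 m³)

89.47 kcal/L

1.060×10⁴ kJ/ft³ × 1000 J/kJ ÷ 0.0283168 m³/ft³ = 3.74336×10⁸ J/m³
3.74336×10⁸ J/m³ ÷ 4184 J/kcal × 0.001 m³/L = 89.4685 kcal/L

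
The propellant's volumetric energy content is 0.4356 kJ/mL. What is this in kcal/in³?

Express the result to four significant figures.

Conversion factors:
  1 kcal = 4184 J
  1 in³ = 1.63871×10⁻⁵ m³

0.4356 kJ/mL × 1000 J/kJ ÷ 10⁻⁶ m³/mL = 4.356×10⁸ J/m³
4.356×10⁸ J/m³ ÷ 4184 J/kcal × 1.63871×10⁻⁵ m³/in³ = 1.70608 kcal/in³

1.706 kcal/in³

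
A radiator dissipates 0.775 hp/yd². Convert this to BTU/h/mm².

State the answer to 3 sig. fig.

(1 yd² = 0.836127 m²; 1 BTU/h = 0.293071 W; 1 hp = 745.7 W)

0.775 hp/yd² × 745.7 W/hp ÷ 0.836127 m²/yd² = 691.184 W/m²
691.184 W/m² ÷ 0.293071 W/BTU/h × 10⁻⁶ m²/mm² = 0.00235842 BTU/h/mm²

0.00236 BTU/h/mm²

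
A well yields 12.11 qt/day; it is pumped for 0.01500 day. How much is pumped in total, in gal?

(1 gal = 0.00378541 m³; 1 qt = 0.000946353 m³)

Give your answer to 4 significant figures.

0.04541 gal

12.11 qt/day → 1.32643×10⁻⁷ m³/s
0.01500 day → 1296 s
V = Q × t = 1.32643×10⁻⁷ × 1296 = 1.71905×10⁻⁴ m³
In gal: 1.71905×10⁻⁴ / 0.00378541 = 0.0454125 gal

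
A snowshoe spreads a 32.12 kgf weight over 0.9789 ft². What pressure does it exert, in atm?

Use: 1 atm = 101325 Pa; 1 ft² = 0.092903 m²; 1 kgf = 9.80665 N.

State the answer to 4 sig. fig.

32.12 kgf × 9.80665 → 314.99 N
0.9789 ft² × 0.092903 → 0.0909427 m²
P = F / A = 314.99 N / 0.0909427 m² = 3463.61 Pa
3463.61 Pa ÷ (101325 Pa/atm) = 0.0341832 atm

0.03418 atm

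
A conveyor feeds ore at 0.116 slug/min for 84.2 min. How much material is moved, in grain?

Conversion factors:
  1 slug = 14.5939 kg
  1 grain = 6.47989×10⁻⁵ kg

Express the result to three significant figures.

2.20×10⁶ grain

0.116 slug/min → 0.0282149 kg/s
84.2 min → 5052 s
m = ṁ × t = 0.0282149 × 5052 = 142.542 kg
In grain: 142.542 / 6.47989×10⁻⁵ = 2.19976×10⁶ grain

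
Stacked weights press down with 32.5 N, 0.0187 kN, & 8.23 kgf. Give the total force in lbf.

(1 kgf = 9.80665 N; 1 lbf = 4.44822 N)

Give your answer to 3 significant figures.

32.5 N (already N)
0.0187 kN × 1000 → 18.7 N
8.23 kgf × 9.80665 → 80.7087 N
Sum: 32.5 + 18.7 + 80.7087 = 131.909 N
In lbf: 131.909 / 4.44822 = 29.6543 lbf

29.7 lbf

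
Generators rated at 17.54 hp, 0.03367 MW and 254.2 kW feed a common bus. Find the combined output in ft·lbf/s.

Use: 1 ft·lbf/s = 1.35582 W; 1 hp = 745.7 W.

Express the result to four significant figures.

2.220×10⁵ ft·lbf/s

17.54 hp × 745.7 = 13079.6 W
0.03367 MW × 1000000 = 33670 W
254.2 kW × 1000 = 254200 W
Total: 13079.6 + 33670 + 254200 = 300950 W
In ft·lbf/s: 300950 / 1.35582 = 221969 ft·lbf/s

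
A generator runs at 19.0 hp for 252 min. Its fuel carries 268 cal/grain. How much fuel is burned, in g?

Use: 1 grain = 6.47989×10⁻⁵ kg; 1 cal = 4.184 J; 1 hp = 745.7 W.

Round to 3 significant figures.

1.24×10⁴ g

19.0 hp → 14168.3 W
252 min → 15120 s
E = P × t = 14168.3 × 15120 = 2.14225×10⁸ J
268 cal/grain → 1.73045×10⁷ J/kg
m = E / e_s = 2.14225×10⁸ / 1.73045×10⁷ = 12.3797 kg
In g: 12.3797 / 0.001 = 12379.7 g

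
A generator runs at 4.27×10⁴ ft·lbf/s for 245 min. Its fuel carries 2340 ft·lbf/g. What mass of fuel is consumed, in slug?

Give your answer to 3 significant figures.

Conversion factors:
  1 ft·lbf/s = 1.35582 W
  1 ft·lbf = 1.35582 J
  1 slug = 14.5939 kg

18.4 slug

4.27×10⁴ ft·lbf/s → 57893.5 W
245 min → 14700 s
E = P × t = 57893.5 × 14700 = 8.51034×10⁸ J
2340 ft·lbf/g → 3.17262×10⁶ J/kg
m = E / e_s = 8.51034×10⁸ / 3.17262×10⁶ = 268.243 kg
In slug: 268.243 / 14.5939 = 18.3805 slug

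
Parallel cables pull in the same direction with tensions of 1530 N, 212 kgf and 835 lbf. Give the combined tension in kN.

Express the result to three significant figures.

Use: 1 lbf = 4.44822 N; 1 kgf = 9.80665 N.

7.32 kN

1530 N (already N)
212 kgf × 9.80665 = 2079.01 N
835 lbf × 4.44822 = 3714.26 N
Total: 1530 + 2079.01 + 3714.26 = 7323.27 N
In kN: 7323.27 / 1000 = 7.32327 kN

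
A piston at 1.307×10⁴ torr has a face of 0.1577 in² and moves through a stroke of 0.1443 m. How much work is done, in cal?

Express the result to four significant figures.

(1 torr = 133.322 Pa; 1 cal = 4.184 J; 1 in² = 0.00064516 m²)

1.307×10⁴ torr → 1.74252×10⁶ Pa
0.1577 in² → 1.01742×10⁻⁴ m²
F = P × A = 1.74252×10⁶ × 1.01742×10⁻⁴ = 177.287 N
W = F × d = 177.287 × 0.1443 = 25.5825 J
In cal: 25.5825 / 4.184 = 6.11436 cal

6.114 cal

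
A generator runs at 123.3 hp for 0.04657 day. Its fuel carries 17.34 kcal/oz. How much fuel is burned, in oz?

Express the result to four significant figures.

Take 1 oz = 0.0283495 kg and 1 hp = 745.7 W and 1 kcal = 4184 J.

5099 oz

123.3 hp → 91944.8 W
0.04657 day → 4023.65 s
E = P × t = 91944.8 × 4023.65 = 3.69954×10⁸ J
17.34 kcal/oz → 2.55915×10⁶ J/kg
m = E / e_s = 3.69954×10⁸ / 2.55915×10⁶ = 144.561 kg
In oz: 144.561 / 0.0283495 = 5099.24 oz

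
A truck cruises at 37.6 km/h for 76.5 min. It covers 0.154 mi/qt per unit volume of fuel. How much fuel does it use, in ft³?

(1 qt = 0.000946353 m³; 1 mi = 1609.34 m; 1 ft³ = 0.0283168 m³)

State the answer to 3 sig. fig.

37.6 km/h → 10.4444 m/s
76.5 min → 4590 s
d = v × t = 10.4444 × 4590 = 47939.8 m
0.154 mi/qt → 261888 m/m³
V = d / (distance per unit fuel) = 47939.8 / 261888 = 0.183055 m³
In ft³: 0.183055 / 0.0283168 = 6.46454 ft³

6.46 ft³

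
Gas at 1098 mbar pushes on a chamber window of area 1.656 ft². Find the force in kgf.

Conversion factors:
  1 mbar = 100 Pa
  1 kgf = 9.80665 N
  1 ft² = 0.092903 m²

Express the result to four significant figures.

1098 mbar × 100 = 109800 Pa
1.656 ft² × 0.092903 = 0.153847 m²
F = P × A = 109800 Pa × 0.153847 m² = 16892.4 N
16892.4 N ÷ (9.80665 N/kgf) = 1722.55 kgf

1723 kgf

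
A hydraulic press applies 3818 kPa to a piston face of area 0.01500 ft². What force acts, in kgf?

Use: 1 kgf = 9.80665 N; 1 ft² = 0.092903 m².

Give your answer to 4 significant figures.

542.5 kgf

3818 kPa × 1000 → 3.818×10⁶ Pa
0.01500 ft² × 0.092903 → 0.00139354 m²
F = P × A = 3.818×10⁶ Pa × 0.00139354 m² = 5320.54 N
5320.54 N ÷ (9.80665 N/kgf) = 542.544 kgf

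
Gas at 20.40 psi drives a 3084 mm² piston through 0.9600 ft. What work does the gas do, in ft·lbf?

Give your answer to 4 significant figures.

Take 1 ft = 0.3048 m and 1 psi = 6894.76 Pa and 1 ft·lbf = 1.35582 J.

93.62 ft·lbf

20.40 psi → 140653 Pa
3084 mm² → 0.003084 m²
F = P × A = 140653 × 0.003084 = 433.774 N
0.9600 ft → 0.292608 m
W = F × d = 433.774 × 0.292608 = 126.926 J
In ft·lbf: 126.926 / 1.35582 = 93.6157 ft·lbf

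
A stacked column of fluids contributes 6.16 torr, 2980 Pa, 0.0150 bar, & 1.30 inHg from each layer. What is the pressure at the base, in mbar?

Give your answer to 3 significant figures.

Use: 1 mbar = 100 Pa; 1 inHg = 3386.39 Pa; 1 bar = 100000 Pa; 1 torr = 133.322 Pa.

97.0 mbar

6.16 torr × 133.322 = 821.264 Pa
2980 Pa (already Pa)
0.0150 bar × 100000 = 1500 Pa
1.30 inHg × 3386.39 = 4402.31 Pa
Sum: 821.264 + 2980 + 1500 + 4402.31 = 9703.57 Pa
In mbar: 9703.57 / 100 = 97.0357 mbar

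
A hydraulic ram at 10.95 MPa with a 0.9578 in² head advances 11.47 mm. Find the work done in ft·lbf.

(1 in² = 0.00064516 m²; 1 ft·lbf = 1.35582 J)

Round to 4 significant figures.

57.24 ft·lbf

10.95 MPa → 1.095×10⁷ Pa
0.9578 in² → 6.17934×10⁻⁴ m²
F = P × A = 1.095×10⁷ × 6.17934×10⁻⁴ = 6766.38 N
11.47 mm → 0.01147 m
W = F × d = 6766.38 × 0.01147 = 77.6104 J
In ft·lbf: 77.6104 / 1.35582 = 57.2424 ft·lbf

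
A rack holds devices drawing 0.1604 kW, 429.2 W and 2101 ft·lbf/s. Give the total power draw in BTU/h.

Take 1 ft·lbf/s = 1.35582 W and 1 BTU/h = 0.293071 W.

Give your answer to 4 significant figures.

0.1604 kW × 1000 → 160.4 W
429.2 W (already W)
2101 ft·lbf/s × 1.35582 → 2848.58 W
Combined: 160.4 + 429.2 + 2848.58 = 3438.18 W
In BTU/h: 3438.18 / 0.293071 = 11731.6 BTU/h

1.173×10⁴ BTU/h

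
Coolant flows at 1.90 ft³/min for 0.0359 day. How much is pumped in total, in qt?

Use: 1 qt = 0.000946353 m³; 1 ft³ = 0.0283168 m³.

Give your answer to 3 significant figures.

1.90 ft³/min → 8.96699×10⁻⁴ m³/s
0.0359 day → 3101.76 s
V = Q × t = 8.96699×10⁻⁴ × 3101.76 = 2.78135 m³
In qt: 2.78135 / 0.000946353 = 2939.02 qt

2940 qt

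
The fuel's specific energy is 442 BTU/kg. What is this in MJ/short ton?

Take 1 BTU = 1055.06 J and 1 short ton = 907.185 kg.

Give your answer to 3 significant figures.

423 MJ/short ton

442 BTU/kg × 1055.06 J/BTU = 466337 J/kg
466337 J/kg ÷ 1000000 J/MJ × 907.185 kg/short ton = 423.054 MJ/short ton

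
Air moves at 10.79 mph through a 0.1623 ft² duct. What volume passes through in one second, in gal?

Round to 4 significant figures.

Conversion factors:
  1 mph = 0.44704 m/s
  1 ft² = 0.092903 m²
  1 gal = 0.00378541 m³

19.21 gal

10.79 mph × 0.44704 = 4.82356 m/s
0.1623 ft² × 0.092903 = 0.0150782 m²
V = v × A × t = 4.82356 m/s × 0.0150782 m² × 1 s = 0.0727306 m³
0.0727306 m³ ÷ (0.00378541 m³/gal) = 19.2134 gal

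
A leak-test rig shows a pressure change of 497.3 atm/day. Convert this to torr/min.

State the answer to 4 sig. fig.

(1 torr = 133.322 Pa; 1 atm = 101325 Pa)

262.5 torr/min

497.3 atm/day × 101325 Pa/atm ÷ 86400 s/day = 583.205 Pa/s
583.205 Pa/s ÷ 133.322 Pa/torr × 60 s/min = 262.465 torr/min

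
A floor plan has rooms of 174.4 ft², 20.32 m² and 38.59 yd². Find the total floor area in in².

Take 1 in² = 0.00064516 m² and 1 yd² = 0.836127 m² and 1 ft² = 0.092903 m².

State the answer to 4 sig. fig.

1.066×10⁵ in²

174.4 ft² × 0.092903 = 16.2023 m²
20.32 m² (already m²)
38.59 yd² × 0.836127 = 32.2661 m²
Combined: 16.2023 + 20.32 + 32.2661 = 68.7884 m²
In in²: 68.7884 / 0.00064516 = 106622 in²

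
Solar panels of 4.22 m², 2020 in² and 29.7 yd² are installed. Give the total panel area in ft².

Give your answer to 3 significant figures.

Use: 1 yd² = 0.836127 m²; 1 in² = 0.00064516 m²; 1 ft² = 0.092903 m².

327 ft²

4.22 m² (already m²)
2020 in² × 0.00064516 = 1.30322 m²
29.7 yd² × 0.836127 = 24.833 m²
Sum: 4.22 + 1.30322 + 24.833 = 30.3562 m²
In ft²: 30.3562 / 0.092903 = 326.752 ft²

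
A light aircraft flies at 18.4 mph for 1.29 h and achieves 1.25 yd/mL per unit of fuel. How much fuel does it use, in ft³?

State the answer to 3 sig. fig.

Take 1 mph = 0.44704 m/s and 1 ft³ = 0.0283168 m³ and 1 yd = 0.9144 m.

18.4 mph → 8.22554 m/s
1.29 h → 4644 s
d = v × t = 8.22554 × 4644 = 38199.4 m
1.25 yd/mL → 1.143×10⁶ m/m³
V = d / (distance per unit fuel) = 38199.4 / 1.143×10⁶ = 0.0334203 m³
In ft³: 0.0334203 / 0.0283168 = 1.18023 ft³

1.18 ft³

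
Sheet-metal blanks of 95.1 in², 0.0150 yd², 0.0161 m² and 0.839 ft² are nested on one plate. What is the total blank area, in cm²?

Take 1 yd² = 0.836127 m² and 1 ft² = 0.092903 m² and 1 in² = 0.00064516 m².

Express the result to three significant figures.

95.1 in² × 0.00064516 = 0.0613547 m²
0.0150 yd² × 0.836127 = 0.0125419 m²
0.0161 m² (already m²)
0.839 ft² × 0.092903 = 0.0779456 m²
Sum: 0.0613547 + 0.0125419 + 0.0161 + 0.0779456 = 0.167942 m²
In cm²: 0.167942 / 0.0001 = 1679.42 cm²

1680 cm²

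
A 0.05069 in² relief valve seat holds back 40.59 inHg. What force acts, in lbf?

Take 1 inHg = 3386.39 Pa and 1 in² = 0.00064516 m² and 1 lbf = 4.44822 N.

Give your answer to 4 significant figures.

1.011 lbf

40.59 inHg × 3386.39 → 137454 Pa
0.05069 in² × 0.00064516 → 3.27032×10⁻⁵ m²
F = P × A = 137454 Pa × 3.27032×10⁻⁵ m² = 4.49519 N
4.49519 N ÷ (4.44822 N/lbf) = 1.01056 lbf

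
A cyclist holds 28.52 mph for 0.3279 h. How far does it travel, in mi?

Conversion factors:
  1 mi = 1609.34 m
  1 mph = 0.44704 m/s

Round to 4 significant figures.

28.52 mph × 0.44704 = 12.7496 m/s
0.3279 h × 3600 = 1180.44 s
d = v × t = 12.7496 m/s × 1180.44 s = 15050.1 m
15050.1 m ÷ (1609.34 m/mi) = 9.35172 mi

9.352 mi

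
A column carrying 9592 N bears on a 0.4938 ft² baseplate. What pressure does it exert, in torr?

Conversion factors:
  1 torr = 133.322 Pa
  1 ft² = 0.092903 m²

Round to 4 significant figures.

1568 torr

0.4938 ft² × 0.092903 → 0.0458755 m²
P = F / A = 9592 N / 0.0458755 m² = 209088 Pa
209088 Pa ÷ (133.322 Pa/torr) = 1568.29 torr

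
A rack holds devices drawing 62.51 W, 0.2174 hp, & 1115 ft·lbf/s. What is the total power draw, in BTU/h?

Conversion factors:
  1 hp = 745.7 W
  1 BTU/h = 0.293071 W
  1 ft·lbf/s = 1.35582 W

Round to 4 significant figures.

5925 BTU/h

62.51 W (already W)
0.2174 hp × 745.7 = 162.115 W
1115 ft·lbf/s × 1.35582 = 1511.74 W
Total: 62.51 + 162.115 + 1511.74 = 1736.36 W
In BTU/h: 1736.36 / 0.293071 = 5924.71 BTU/h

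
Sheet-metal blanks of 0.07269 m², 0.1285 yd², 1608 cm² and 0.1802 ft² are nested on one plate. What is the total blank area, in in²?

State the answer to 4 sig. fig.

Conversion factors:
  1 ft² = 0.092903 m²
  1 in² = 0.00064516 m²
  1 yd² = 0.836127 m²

0.07269 m² (already m²)
0.1285 yd² × 0.836127 = 0.107442 m²
1608 cm² × 0.0001 = 0.1608 m²
0.1802 ft² × 0.092903 = 0.0167411 m²
Sum: 0.07269 + 0.107442 + 0.1608 + 0.0167411 = 0.357673 m²
In in²: 0.357673 / 0.00064516 = 554.394 in²

554.4 in²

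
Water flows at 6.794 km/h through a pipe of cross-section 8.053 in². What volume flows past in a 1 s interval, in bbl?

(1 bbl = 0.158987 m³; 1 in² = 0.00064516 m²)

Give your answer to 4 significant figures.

6.794 km/h × (1/3.6) → 1.88722 m/s
8.053 in² × 0.00064516 → 0.00519547 m²
V = v × A × t = 1.88722 m/s × 0.00519547 m² × 1 s = 0.00980499 m³
0.00980499 m³ ÷ (0.158987 m³/bbl) = 0.0616716 bbl

0.06167 bbl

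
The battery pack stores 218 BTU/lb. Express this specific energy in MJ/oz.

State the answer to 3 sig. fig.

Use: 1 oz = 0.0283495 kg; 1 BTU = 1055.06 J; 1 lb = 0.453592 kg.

218 BTU/lb × 1055.06 J/BTU ÷ 0.453592 kg/lb = 507070 J/kg
507070 J/kg ÷ 1000000 J/MJ × 0.0283495 kg/oz = 0.0143752 MJ/oz

0.0144 MJ/oz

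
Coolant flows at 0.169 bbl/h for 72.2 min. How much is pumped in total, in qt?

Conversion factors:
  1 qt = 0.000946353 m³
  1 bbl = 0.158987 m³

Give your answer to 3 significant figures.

34.2 qt

0.169 bbl/h → 7.46356×10⁻⁶ m³/s
72.2 min → 4332 s
V = Q × t = 7.46356×10⁻⁶ × 4332 = 0.0323321 m³
In qt: 0.0323321 / 0.000946353 = 34.1649 qt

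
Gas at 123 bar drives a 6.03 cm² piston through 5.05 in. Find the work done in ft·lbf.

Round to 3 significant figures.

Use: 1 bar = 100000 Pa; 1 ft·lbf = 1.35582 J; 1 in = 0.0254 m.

702 ft·lbf

123 bar → 1.23×10⁷ Pa
6.03 cm² → 6.03×10⁻⁴ m²
F = P × A = 1.23×10⁷ × 6.03×10⁻⁴ = 7416.9 N
5.05 in → 0.12827 m
W = F × d = 7416.9 × 0.12827 = 951.366 J
In ft·lbf: 951.366 / 1.35582 = 701.69 ft·lbf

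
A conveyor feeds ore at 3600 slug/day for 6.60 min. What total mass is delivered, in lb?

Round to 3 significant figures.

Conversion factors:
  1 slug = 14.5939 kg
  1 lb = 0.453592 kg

3600 slug/day → 0.608079 kg/s
6.60 min → 396 s
m = ṁ × t = 0.608079 × 396 = 240.799 kg
In lb: 240.799 / 0.453592 = 530.871 lb

531 lb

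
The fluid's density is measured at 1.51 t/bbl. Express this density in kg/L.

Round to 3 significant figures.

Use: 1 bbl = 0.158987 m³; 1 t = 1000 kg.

9.50 kg/L

1.51 t/bbl × 1000 kg/t ÷ 0.158987 m³/bbl = 9497.63 kg/m³
9497.63 kg/m³ × 0.001 m³/L = 9.49763 kg/L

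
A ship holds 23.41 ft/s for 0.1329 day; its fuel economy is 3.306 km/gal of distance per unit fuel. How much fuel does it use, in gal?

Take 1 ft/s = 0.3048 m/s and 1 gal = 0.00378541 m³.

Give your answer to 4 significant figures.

24.78 gal

23.41 ft/s → 7.13537 m/s
0.1329 day → 11482.6 s
d = v × t = 7.13537 × 11482.6 = 81932.6 m
3.306 km/gal → 873353 m/m³
V = d / (distance per unit fuel) = 81932.6 / 873353 = 0.0938138 m³
In gal: 0.0938138 / 0.00378541 = 24.783 gal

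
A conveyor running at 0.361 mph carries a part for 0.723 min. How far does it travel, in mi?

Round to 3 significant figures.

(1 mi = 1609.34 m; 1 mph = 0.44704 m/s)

0.361 mph × 0.44704 = 0.161381 m/s
0.723 min × 60 = 43.38 s
d = v × t = 0.161381 m/s × 43.38 s = 7.00071 m
7.00071 m ÷ (1609.34 m/mi) = 0.00435005 mi

0.00435 mi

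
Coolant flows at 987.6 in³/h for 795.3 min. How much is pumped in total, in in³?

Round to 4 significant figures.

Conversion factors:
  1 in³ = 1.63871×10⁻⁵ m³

987.6 in³/h → 4.49553×10⁻⁶ m³/s
795.3 min → 47718 s
V = Q × t = 4.49553×10⁻⁶ × 47718 = 0.214518 m³
In in³: 0.214518 / 1.63871×10⁻⁵ = 13090.7 in³

1.309×10⁴ in³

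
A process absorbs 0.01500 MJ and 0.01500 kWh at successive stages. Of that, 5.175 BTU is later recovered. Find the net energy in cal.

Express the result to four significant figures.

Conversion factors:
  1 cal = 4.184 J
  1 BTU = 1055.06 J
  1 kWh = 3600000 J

0.01500 MJ × 1000000 → 15000 J
0.01500 kWh × 3600000 → 54000 J
5.175 BTU × 1055.06 → 5459.94 J
Result: 15000 + 54000 − 5459.94 = 63540.1 J
In cal: 63540.1 / 4.184 = 15186.4 cal

1.519×10⁴ cal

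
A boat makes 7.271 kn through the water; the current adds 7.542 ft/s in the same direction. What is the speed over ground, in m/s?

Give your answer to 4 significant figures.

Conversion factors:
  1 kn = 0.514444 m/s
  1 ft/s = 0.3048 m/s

6.039 m/s

7.271 kn × 0.514444 = 3.74052 m/s
7.542 ft/s × 0.3048 = 2.2988 m/s
Combined: 3.74052 + 2.2988 = 6.03932 m/s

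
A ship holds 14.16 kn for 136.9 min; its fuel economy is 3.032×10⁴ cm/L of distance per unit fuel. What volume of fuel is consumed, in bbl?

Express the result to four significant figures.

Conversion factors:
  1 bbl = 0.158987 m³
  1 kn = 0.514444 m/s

14.16 kn → 7.28453 m/s
136.9 min → 8214 s
d = v × t = 7.28453 × 8214 = 59835.1 m
3.032×10⁴ cm/L → 303200 m/m³
V = d / (distance per unit fuel) = 59835.1 / 303200 = 0.197345 m³
In bbl: 0.197345 / 0.158987 = 1.24127 bbl

1.241 bbl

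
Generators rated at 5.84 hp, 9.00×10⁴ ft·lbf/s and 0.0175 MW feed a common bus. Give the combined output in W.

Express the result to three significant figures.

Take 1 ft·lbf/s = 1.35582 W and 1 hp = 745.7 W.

1.44×10⁵ W

5.84 hp × 745.7 = 4354.89 W
9.00×10⁴ ft·lbf/s × 1.35582 = 122024 W
0.0175 MW × 1000000 = 17500 W
Sum: 4354.89 + 122024 + 17500 = 143879 W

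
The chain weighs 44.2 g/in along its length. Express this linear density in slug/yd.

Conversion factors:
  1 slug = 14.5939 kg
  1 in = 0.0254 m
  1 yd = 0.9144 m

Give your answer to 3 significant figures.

0.109 slug/yd

44.2 g/in × 0.001 kg/g ÷ 0.0254 m/in = 1.74016 kg/m
1.74016 kg/m ÷ 14.5939 kg/slug × 0.9144 m/yd = 0.109032 slug/yd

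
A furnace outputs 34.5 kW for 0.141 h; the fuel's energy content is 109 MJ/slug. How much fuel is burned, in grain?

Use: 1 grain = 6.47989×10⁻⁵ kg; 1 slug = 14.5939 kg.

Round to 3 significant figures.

3.62×10⁴ grain

34.5 kW → 34500 W
0.141 h → 507.6 s
E = P × t = 34500 × 507.6 = 1.75122×10⁷ J
109 MJ/slug → 7.46887×10⁶ J/kg
m = E / e_s = 1.75122×10⁷ / 7.46887×10⁶ = 2.34469 kg
In grain: 2.34469 / 6.47989×10⁻⁵ = 36184.1 grain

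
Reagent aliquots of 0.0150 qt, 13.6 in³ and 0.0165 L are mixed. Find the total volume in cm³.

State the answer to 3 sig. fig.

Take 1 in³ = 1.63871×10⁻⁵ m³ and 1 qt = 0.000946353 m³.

254 cm³

0.0150 qt × 0.000946353 = 1.41953×10⁻⁵ m³
13.6 in³ × 1.63871×10⁻⁵ = 2.22865×10⁻⁴ m³
0.0165 L × 0.001 = 1.65×10⁻⁵ m³
Sum: 1.41953×10⁻⁵ + 2.22865×10⁻⁴ + 1.65×10⁻⁵ = 2.5356×10⁻⁴ m³
In cm³: 2.5356×10⁻⁴ / 10⁻⁶ = 253.56 cm³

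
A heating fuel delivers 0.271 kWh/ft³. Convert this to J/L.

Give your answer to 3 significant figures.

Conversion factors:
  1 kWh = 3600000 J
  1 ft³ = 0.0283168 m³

0.271 kWh/ft³ × 3600000 J/kWh ÷ 0.0283168 m³/ft³ = 3.4453×10⁷ J/m³
3.4453×10⁷ J/m³ × 0.001 m³/L = 34453 J/L

3.45×10⁴ J/L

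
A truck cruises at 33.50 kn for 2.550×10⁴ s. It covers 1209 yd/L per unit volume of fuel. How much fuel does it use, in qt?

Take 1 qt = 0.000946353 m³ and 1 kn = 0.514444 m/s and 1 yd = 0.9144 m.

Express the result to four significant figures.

420.1 qt

33.50 kn → 17.2339 m/s
d = v × t = 17.2339 × 25500 = 439464 m
1209 yd/L → 1.10551×10⁶ m/m³
V = d / (distance per unit fuel) = 439464 / 1.10551×10⁶ = 0.397522 m³
In qt: 0.397522 / 0.000946353 = 420.057 qt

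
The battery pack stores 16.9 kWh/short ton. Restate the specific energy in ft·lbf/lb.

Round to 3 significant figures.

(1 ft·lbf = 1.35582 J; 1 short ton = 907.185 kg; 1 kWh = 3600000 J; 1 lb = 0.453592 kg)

16.9 kWh/short ton × 3600000 J/kWh ÷ 907.185 kg/short ton = 67064.6 J/kg
67064.6 J/kg ÷ 1.35582 J/ft·lbf × 0.453592 kg/lb = 22436.6 ft·lbf/lb

2.24×10⁴ ft·lbf/lb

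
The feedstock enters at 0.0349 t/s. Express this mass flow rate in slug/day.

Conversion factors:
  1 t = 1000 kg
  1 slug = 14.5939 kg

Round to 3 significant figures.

0.0349 t/s × 1000 kg/t = 34.9 kg/s
34.9 kg/s ÷ 14.5939 kg/slug × 86400 s/day = 206618 slug/day

2.07×10⁵ slug/day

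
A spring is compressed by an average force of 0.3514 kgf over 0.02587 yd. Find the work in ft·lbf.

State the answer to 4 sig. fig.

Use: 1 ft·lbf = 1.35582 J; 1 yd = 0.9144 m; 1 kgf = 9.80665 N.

0.3514 kgf × 9.80665 = 3.44606 N
0.02587 yd × 0.9144 = 0.0236555 m
W = F × d = 3.44606 N × 0.0236555 m = 0.0815183 J
0.0815183 J ÷ (1.35582 J/ft·lbf) = 0.0601247 ft·lbf

0.06012 ft·lbf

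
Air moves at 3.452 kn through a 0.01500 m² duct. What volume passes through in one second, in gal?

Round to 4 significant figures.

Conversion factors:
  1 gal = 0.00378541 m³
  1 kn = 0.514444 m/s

3.452 kn × 0.514444 → 1.77586 m/s
V = v × A × t = 1.77586 m/s × 0.015 m² × 1 s = 0.0266379 m³
0.0266379 m³ ÷ (0.00378541 m³/gal) = 7.03699 gal

7.037 gal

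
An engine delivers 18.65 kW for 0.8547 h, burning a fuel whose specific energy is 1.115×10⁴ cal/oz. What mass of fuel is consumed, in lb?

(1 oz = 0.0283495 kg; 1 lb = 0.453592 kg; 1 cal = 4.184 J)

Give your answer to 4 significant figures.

18.65 kW → 18650 W
0.8547 h → 3076.92 s
E = P × t = 18650 × 3076.92 = 5.73846×10⁷ J
1.115×10⁴ cal/oz → 1.64559×10⁶ J/kg
m = E / e_s = 5.73846×10⁷ / 1.64559×10⁶ = 34.8717 kg
In lb: 34.8717 / 0.453592 = 76.879 lb

76.88 lb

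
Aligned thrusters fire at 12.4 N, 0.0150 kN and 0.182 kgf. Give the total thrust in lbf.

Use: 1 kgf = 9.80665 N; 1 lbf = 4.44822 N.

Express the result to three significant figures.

6.56 lbf

12.4 N (already N)
0.0150 kN × 1000 = 15 N
0.182 kgf × 9.80665 = 1.78481 N
Combined: 12.4 + 15 + 1.78481 = 29.1848 N
In lbf: 29.1848 / 4.44822 = 6.56101 lbf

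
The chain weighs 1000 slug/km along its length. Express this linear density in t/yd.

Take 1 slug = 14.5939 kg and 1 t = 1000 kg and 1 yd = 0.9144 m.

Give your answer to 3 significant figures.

1000 slug/km × 14.5939 kg/slug ÷ 1000 m/km = 14.5939 kg/m
14.5939 kg/m ÷ 1000 kg/t × 0.9144 m/yd = 0.0133447 t/yd

0.0133 t/yd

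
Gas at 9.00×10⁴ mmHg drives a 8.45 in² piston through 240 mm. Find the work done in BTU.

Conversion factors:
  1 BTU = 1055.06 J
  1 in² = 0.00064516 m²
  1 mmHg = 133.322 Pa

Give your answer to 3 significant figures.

14.9 BTU

9.00×10⁴ mmHg → 1.1999×10⁷ Pa
8.45 in² → 0.0054516 m²
F = P × A = 1.1999×10⁷ × 0.0054516 = 65413.7 N
240 mm → 0.24 m
W = F × d = 65413.7 × 0.24 = 15699.3 J
In BTU: 15699.3 / 1055.06 = 14.88 BTU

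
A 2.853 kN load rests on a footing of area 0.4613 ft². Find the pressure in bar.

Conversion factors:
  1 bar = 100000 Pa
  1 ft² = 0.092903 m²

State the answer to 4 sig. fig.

0.6657 bar

2.853 kN × 1000 → 2853 N
0.4613 ft² × 0.092903 → 0.0428562 m²
P = F / A = 2853 N / 0.0428562 m² = 66571.5 Pa
66571.5 Pa ÷ (100000 Pa/bar) = 0.665715 bar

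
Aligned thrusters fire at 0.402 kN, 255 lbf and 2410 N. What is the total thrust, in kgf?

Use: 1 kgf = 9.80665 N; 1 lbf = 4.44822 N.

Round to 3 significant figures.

0.402 kN × 1000 = 402 N
255 lbf × 4.44822 = 1134.3 N
2410 N (already N)
Total: 402 + 1134.3 + 2410 = 3946.3 N
In kgf: 3946.3 / 9.80665 = 402.411 kgf

402 kgf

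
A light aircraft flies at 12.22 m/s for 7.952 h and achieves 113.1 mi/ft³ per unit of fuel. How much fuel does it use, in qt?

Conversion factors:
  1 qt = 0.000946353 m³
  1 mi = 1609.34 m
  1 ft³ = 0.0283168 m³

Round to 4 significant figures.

7.952 h → 28627.2 s
d = v × t = 12.22 × 28627.2 = 349824 m
113.1 mi/ft³ → 6.42786×10⁶ m/m³
V = d / (distance per unit fuel) = 349824 / 6.42786×10⁶ = 0.0544231 m³
In qt: 0.0544231 / 0.000946353 = 57.5082 qt

57.51 qt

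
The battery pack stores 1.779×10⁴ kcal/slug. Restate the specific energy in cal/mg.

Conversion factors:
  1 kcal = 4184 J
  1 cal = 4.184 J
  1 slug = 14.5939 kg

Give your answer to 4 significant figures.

1.779×10⁴ kcal/slug × 4184 J/kcal ÷ 14.5939 kg/slug = 5.10031×10⁶ J/kg
5.10031×10⁶ J/kg ÷ 4.184 J/cal × 10⁻⁶ kg/mg = 1.219 cal/mg

1.219 cal/mg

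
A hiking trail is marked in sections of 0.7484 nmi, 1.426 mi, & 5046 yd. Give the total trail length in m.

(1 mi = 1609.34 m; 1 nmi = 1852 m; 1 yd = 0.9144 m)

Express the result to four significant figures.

0.7484 nmi × 1852 → 1386.04 m
1.426 mi × 1609.34 → 2294.92 m
5046 yd × 0.9144 → 4614.06 m
Total: 1386.04 + 2294.92 + 4614.06 = 8295.02 m

8295 m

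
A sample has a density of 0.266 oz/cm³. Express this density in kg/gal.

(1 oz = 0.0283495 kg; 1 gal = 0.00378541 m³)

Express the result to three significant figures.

28.5 kg/gal

0.266 oz/cm³ × 0.0283495 kg/oz ÷ 10⁻⁶ m³/cm³ = 7540.97 kg/m³
7540.97 kg/m³ × 0.00378541 m³/gal = 28.5457 kg/gal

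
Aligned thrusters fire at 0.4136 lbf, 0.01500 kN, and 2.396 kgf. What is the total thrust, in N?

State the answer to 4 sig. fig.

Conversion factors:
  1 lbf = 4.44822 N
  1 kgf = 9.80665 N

0.4136 lbf × 4.44822 → 1.83978 N
0.01500 kN × 1000 → 15 N
2.396 kgf × 9.80665 → 23.4967 N
Combined: 1.83978 + 15 + 23.4967 = 40.3365 N

40.34 N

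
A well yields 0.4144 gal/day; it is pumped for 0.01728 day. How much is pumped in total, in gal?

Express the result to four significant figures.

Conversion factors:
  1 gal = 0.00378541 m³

0.007161 gal

0.4144 gal/day → 1.81559×10⁻⁸ m³/s
0.01728 day → 1492.99 s
V = Q × t = 1.81559×10⁻⁸ × 1492.99 = 2.71066×10⁻⁵ m³
In gal: 2.71066×10⁻⁵ / 0.00378541 = 0.00716081 gal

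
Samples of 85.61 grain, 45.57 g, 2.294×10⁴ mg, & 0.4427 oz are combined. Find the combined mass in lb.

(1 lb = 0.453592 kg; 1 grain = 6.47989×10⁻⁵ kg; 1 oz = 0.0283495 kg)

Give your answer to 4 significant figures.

0.1909 lb

85.61 grain × 6.47989×10⁻⁵ = 0.00554743 kg
45.57 g × 0.001 = 0.04557 kg
2.294×10⁴ mg × 10⁻⁶ = 0.02294 kg
0.4427 oz × 0.0283495 = 0.0125503 kg
Combined: 0.00554743 + 0.04557 + 0.02294 + 0.0125503 = 0.0866077 kg
In lb: 0.0866077 / 0.453592 = 0.190937 lb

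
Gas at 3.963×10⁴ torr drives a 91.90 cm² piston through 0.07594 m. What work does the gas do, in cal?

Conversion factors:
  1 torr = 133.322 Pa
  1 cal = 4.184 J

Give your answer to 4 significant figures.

881.3 cal

3.963×10⁴ torr → 5.28355×10⁶ Pa
91.90 cm² → 0.00919 m²
F = P × A = 5.28355×10⁶ × 0.00919 = 48555.8 N
W = F × d = 48555.8 × 0.07594 = 3687.33 J
In cal: 3687.33 / 4.184 = 881.293 cal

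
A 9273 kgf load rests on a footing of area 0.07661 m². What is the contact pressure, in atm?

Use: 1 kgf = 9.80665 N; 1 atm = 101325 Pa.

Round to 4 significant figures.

11.71 atm

9273 kgf × 9.80665 → 90937.1 N
P = F / A = 90937.1 N / 0.07661 m² = 1.18701×10⁶ Pa
1.18701×10⁶ Pa ÷ (101325 Pa/atm) = 11.7149 atm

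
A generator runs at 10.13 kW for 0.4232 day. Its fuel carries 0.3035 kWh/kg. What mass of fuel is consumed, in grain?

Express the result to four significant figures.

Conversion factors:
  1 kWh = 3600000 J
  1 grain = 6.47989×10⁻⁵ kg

5.232×10⁶ grain

10.13 kW → 10130 W
0.4232 day → 36564.5 s
E = P × t = 10130 × 36564.5 = 3.70398×10⁸ J
0.3035 kWh/kg → 1.0926×10⁶ J/kg
m = E / e_s = 3.70398×10⁸ / 1.0926×10⁶ = 339.006 kg
In grain: 339.006 / 6.47989×10⁻⁵ = 5.23166×10⁶ grain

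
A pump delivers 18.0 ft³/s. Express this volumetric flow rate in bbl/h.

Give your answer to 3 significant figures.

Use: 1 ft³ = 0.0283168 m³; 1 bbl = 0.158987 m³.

1.15×10⁴ bbl/h

18.0 ft³/s × 0.0283168 m³/ft³ = 0.509702 m³/s
0.509702 m³/s ÷ 0.158987 m³/bbl × 3600 s/h = 11541.4 bbl/h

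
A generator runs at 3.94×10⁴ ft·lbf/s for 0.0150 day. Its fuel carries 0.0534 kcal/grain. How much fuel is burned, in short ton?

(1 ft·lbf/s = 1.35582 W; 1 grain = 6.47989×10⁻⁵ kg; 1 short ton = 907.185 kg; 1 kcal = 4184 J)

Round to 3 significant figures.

3.94×10⁴ ft·lbf/s → 53419.3 W
0.0150 day → 1296 s
E = P × t = 53419.3 × 1296 = 6.92314×10⁷ J
0.0534 kcal/grain → 3.44798×10⁶ J/kg
m = E / e_s = 6.92314×10⁷ / 3.44798×10⁶ = 20.0788 kg
In short ton: 20.0788 / 907.185 = 0.0221331 short ton

0.0221 short ton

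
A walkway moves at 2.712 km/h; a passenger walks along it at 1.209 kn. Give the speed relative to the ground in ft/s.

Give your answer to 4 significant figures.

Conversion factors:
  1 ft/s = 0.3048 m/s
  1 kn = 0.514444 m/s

4.512 ft/s

2.712 km/h × (1/3.6) → 0.753333 m/s
1.209 kn × 0.514444 → 0.621963 m/s
Total: 0.753333 + 0.621963 = 1.3753 m/s
In ft/s: 1.3753 / 0.3048 = 4.51214 ft/s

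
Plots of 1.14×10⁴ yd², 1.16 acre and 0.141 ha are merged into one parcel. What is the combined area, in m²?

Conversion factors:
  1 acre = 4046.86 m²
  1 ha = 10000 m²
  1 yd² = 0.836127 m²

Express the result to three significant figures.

1.56×10⁴ m²

1.14×10⁴ yd² × 0.836127 = 9531.85 m²
1.16 acre × 4046.86 = 4694.36 m²
0.141 ha × 10000 = 1410 m²
Total: 9531.85 + 4694.36 + 1410 = 15636.2 m²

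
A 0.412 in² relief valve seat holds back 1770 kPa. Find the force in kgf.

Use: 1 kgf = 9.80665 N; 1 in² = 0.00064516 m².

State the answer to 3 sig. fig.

1770 kPa × 1000 = 1.77×10⁶ Pa
0.412 in² × 0.00064516 = 2.65806×10⁻⁴ m²
F = P × A = 1.77×10⁶ Pa × 2.65806×10⁻⁴ m² = 470.477 N
470.477 N ÷ (9.80665 N/kgf) = 47.9753 kgf

48.0 kgf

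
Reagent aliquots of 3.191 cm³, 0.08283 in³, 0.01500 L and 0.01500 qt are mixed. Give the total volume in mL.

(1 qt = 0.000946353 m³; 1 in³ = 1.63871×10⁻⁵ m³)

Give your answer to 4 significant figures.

3.191 cm³ × 10⁻⁶ = 3.191×10⁻⁶ m³
0.08283 in³ × 1.63871×10⁻⁵ = 1.35734×10⁻⁶ m³
0.01500 L × 0.001 = 1.5×10⁻⁵ m³
0.01500 qt × 0.000946353 = 1.41953×10⁻⁵ m³
Sum: 3.191×10⁻⁶ + 1.35734×10⁻⁶ + 1.5×10⁻⁵ + 1.41953×10⁻⁵ = 3.37436×10⁻⁵ m³
In mL: 3.37436×10⁻⁵ / 10⁻⁶ = 33.7436 mL

33.74 mL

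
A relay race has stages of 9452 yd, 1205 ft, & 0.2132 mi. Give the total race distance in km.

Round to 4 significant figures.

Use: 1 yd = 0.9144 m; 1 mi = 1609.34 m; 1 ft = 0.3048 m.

9452 yd × 0.9144 → 8642.91 m
1205 ft × 0.3048 → 367.284 m
0.2132 mi × 1609.34 → 343.111 m
Sum: 8642.91 + 367.284 + 343.111 = 9353.3 m
In km: 9353.3 / 1000 = 9.3533 km

9.353 km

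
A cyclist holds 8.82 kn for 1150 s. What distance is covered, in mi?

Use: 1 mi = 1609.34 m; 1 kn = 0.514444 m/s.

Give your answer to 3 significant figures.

8.82 kn × 0.514444 → 4.5374 m/s
d = v × t = 4.5374 m/s × 1150 s = 5218.01 m
5218.01 m ÷ (1609.34 m/mi) = 3.24233 mi

3.24 mi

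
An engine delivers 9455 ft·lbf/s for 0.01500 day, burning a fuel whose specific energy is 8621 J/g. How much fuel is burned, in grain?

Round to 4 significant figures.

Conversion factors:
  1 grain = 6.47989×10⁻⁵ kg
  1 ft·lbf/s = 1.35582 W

2.974×10⁴ grain

9455 ft·lbf/s → 12819.3 W
0.01500 day → 1296 s
E = P × t = 12819.3 × 1296 = 1.66138×10⁷ J
8621 J/g → 8.621×10⁶ J/kg
m = E / e_s = 1.66138×10⁷ / 8.621×10⁶ = 1.92713 kg
In grain: 1.92713 / 6.47989×10⁻⁵ = 29740.2 grain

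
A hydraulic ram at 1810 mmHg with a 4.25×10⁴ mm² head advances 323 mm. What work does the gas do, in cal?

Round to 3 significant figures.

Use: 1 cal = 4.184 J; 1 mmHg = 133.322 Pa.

792 cal

1810 mmHg → 241313 Pa
4.25×10⁴ mm² → 0.0425 m²
F = P × A = 241313 × 0.0425 = 10255.8 N
323 mm → 0.323 m
W = F × d = 10255.8 × 0.323 = 3312.62 J
In cal: 3312.62 / 4.184 = 791.735 cal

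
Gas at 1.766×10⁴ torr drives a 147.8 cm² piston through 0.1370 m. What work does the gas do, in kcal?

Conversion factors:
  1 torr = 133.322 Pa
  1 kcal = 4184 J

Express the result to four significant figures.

1.139 kcal

1.766×10⁴ torr → 2.35447×10⁶ Pa
147.8 cm² → 0.01478 m²
F = P × A = 2.35447×10⁶ × 0.01478 = 34799.1 N
W = F × d = 34799.1 × 0.137 = 4767.48 J
In kcal: 4767.48 / 4184 = 1.13946 kcal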